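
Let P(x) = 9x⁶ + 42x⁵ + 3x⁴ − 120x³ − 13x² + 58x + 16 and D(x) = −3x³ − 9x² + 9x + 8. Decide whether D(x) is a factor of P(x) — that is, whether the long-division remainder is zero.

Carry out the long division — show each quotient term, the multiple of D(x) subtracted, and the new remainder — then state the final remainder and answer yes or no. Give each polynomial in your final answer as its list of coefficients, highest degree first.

Step 1: lead(9x⁶ + 42x⁵ + 3x⁴ − 120x³ − 13x² + 58x + 16) ÷ lead(D) = 9x⁶ ÷ −3x³ = −3x³. Subtract (−3x³)·D = 9x⁶ + 27x⁵ − 27x⁴ − 24x³. Remainder: 15x⁵ + 30x⁴ − 96x³ − 13x² + 58x + 16.
Step 2: lead(15x⁵ + 30x⁴ − 96x³ − 13x² + 58x + 16) ÷ lead(D) = 15x⁵ ÷ −3x³ = −5x². Subtract (−5x²)·D = 15x⁵ + 45x⁴ − 45x³ − 40x². Remainder: −15x⁴ − 51x³ + 27x² + 58x + 16.
Step 3: lead(−15x⁴ − 51x³ + 27x² + 58x + 16) ÷ lead(D) = −15x⁴ ÷ −3x³ = 5x. Subtract (5x)·D = −15x⁴ − 45x³ + 45x² + 40x. Remainder: −6x³ − 18x² + 18x + 16.
Step 4: lead(−6x³ − 18x² + 18x + 16) ÷ lead(D) = −6x³ ÷ −3x³ = 2. Subtract (2)·D = −6x³ − 18x² + 18x + 16. Remainder: 0.

R = [0], so D(x) is a factor of P(x). yes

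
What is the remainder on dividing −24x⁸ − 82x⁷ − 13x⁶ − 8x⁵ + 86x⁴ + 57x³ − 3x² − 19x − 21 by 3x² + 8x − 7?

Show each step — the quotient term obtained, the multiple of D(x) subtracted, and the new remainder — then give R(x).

R(x) = −7

Step 1: lead(−24x⁸ − 82x⁷ − 13x⁶ − 8x⁵ + 86x⁴ + 57x³ − 3x² − 19x − 21) ÷ lead(D) = −24x⁸ ÷ 3x² = −8x⁶. Subtract (−8x⁶)·D = −24x⁸ − 64x⁷ + 56x⁶. Remainder: −18x⁷ − 69x⁶ − 8x⁵ + 86x⁴ + 57x³ − 3x² − 19x − 21.
Step 2: lead(−18x⁷ − 69x⁶ − 8x⁵ + 86x⁴ + 57x³ − 3x² − 19x − 21) ÷ lead(D) = −18x⁷ ÷ 3x² = −6x⁵. Subtract (−6x⁵)·D = −18x⁷ − 48x⁶ + 42x⁵. Remainder: −21x⁶ − 50x⁵ + 86x⁴ + 57x³ − 3x² − 19x − 21.
Step 3: lead(−21x⁶ − 50x⁵ + 86x⁴ + 57x³ − 3x² − 19x − 21) ÷ lead(D) = −21x⁶ ÷ 3x² = −7x⁴. Subtract (−7x⁴)·D = −21x⁶ − 56x⁵ + 49x⁴. Remainder: 6x⁵ + 37x⁴ + 57x³ − 3x² − 19x − 21.
Step 4: lead(6x⁵ + 37x⁴ + 57x³ − 3x² − 19x − 21) ÷ lead(D) = 6x⁵ ÷ 3x² = 2x³. Subtract (2x³)·D = 6x⁵ + 16x⁴ − 14x³. Remainder: 21x⁴ + 71x³ − 3x² − 19x − 21.
Step 5: lead(21x⁴ + 71x³ − 3x² − 19x − 21) ÷ lead(D) = 21x⁴ ÷ 3x² = 7x². Subtract (7x²)·D = 21x⁴ + 56x³ − 49x². Remainder: 15x³ + 46x² − 19x − 21.
Step 6: lead(15x³ + 46x² − 19x − 21) ÷ lead(D) = 15x³ ÷ 3x² = 5x. Subtract (5x)·D = 15x³ + 40x² − 35x. Remainder: 6x² + 16x − 21.
Step 7: lead(6x² + 16x − 21) ÷ lead(D) = 6x² ÷ 3x² = 2. Subtract (2)·D = 6x² + 16x − 14. Remainder: −7.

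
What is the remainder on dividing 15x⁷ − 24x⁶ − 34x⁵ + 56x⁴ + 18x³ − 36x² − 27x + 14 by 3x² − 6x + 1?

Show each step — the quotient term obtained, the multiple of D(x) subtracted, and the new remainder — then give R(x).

R(x) = 8

Step 1: lead(15x⁷ − 24x⁶ − 34x⁵ + 56x⁴ + 18x³ − 36x² − 27x + 14) ÷ lead(D) = 15x⁷ ÷ 3x² = 5x⁵. Subtract (5x⁵)·D = 15x⁷ − 30x⁶ + 5x⁵. Remainder: 6x⁶ − 39x⁵ + 56x⁴ + 18x³ − 36x² − 27x + 14.
Step 2: lead(6x⁶ − 39x⁵ + 56x⁴ + 18x³ − 36x² − 27x + 14) ÷ lead(D) = 6x⁶ ÷ 3x² = 2x⁴. Subtract (2x⁴)·D = 6x⁶ − 12x⁵ + 2x⁴. Remainder: −27x⁵ + 54x⁴ + 18x³ − 36x² − 27x + 14.
Step 3: lead(−27x⁵ + 54x⁴ + 18x³ − 36x² − 27x + 14) ÷ lead(D) = −27x⁵ ÷ 3x² = −9x³. Subtract (−9x³)·D = −27x⁵ + 54x⁴ − 9x³. Remainder: 27x³ − 36x² − 27x + 14.
Step 4: lead(27x³ − 36x² − 27x + 14) ÷ lead(D) = 27x³ ÷ 3x² = 9x. Subtract (9x)·D = 27x³ − 54x² + 9x. Remainder: 18x² − 36x + 14.
Step 5: lead(18x² − 36x + 14) ÷ lead(D) = 18x² ÷ 3x² = 6. Subtract (6)·D = 18x² − 36x + 6. Remainder: 8.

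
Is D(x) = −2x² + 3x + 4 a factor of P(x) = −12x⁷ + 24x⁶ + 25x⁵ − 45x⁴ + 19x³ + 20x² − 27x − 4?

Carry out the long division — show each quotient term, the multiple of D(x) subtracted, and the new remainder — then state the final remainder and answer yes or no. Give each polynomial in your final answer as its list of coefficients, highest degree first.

R = [0], so D(x) is a factor of P(x). yes

Step 1: lead(−12x⁷ + 24x⁶ + 25x⁵ − 45x⁴ + 19x³ + 20x² − 27x − 4) ÷ lead(D) = −12x⁷ ÷ −2x² = 6x⁵. Subtract (6x⁵)·D = −12x⁷ + 18x⁶ + 24x⁵. Remainder: 6x⁶ + x⁵ − 45x⁴ + 19x³ + 20x² − 27x − 4.
Step 2: lead(6x⁶ + x⁵ − 45x⁴ + 19x³ + 20x² − 27x − 4) ÷ lead(D) = 6x⁶ ÷ −2x² = −3x⁴. Subtract (−3x⁴)·D = 6x⁶ − 9x⁵ − 12x⁴. Remainder: 10x⁵ − 33x⁴ + 19x³ + 20x² − 27x − 4.
Step 3: lead(10x⁵ − 33x⁴ + 19x³ + 20x² − 27x − 4) ÷ lead(D) = 10x⁵ ÷ −2x² = −5x³. Subtract (−5x³)·D = 10x⁵ − 15x⁴ − 20x³. Remainder: −18x⁴ + 39x³ + 20x² − 27x − 4.
Step 4: lead(−18x⁴ + 39x³ + 20x² − 27x − 4) ÷ lead(D) = −18x⁴ ÷ −2x² = 9x². Subtract (9x²)·D = −18x⁴ + 27x³ + 36x². Remainder: 12x³ − 16x² − 27x − 4.
Step 5: lead(12x³ − 16x² − 27x − 4) ÷ lead(D) = 12x³ ÷ −2x² = −6x. Subtract (−6x)·D = 12x³ − 18x² − 24x. Remainder: 2x² − 3x − 4.
Step 6: lead(2x² − 3x − 4) ÷ lead(D) = 2x² ÷ −2x² = −1. Subtract (−1)·D = 2x² − 3x − 4. Remainder: 0.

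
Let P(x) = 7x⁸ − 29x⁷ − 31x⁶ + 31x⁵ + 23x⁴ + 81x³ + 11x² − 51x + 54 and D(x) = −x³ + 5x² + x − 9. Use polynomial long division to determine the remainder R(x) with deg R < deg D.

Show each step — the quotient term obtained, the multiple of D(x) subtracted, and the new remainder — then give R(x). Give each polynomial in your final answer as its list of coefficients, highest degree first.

R = [0]

Step 1: lead(7x⁸ − 29x⁷ − 31x⁶ + 31x⁵ + 23x⁴ + 81x³ + 11x² − 51x + 54) ÷ lead(D) = 7x⁸ ÷ −x³ = −7x⁵. Subtract (−7x⁵)·D = 7x⁸ − 35x⁷ − 7x⁶ + 63x⁵. Remainder: 6x⁷ − 24x⁶ − 32x⁵ + 23x⁴ + 81x³ + 11x² − 51x + 54.
Step 2: lead(6x⁷ − 24x⁶ − 32x⁵ + 23x⁴ + 81x³ + 11x² − 51x + 54) ÷ lead(D) = 6x⁷ ÷ −x³ = −6x⁴. Subtract (−6x⁴)·D = 6x⁷ − 30x⁶ − 6x⁵ + 54x⁴. Remainder: 6x⁶ − 26x⁵ − 31x⁴ + 81x³ + 11x² − 51x + 54.
Step 3: lead(6x⁶ − 26x⁵ − 31x⁴ + 81x³ + 11x² − 51x + 54) ÷ lead(D) = 6x⁶ ÷ −x³ = −6x³. Subtract (−6x³)·D = 6x⁶ − 30x⁵ − 6x⁴ + 54x³. Remainder: 4x⁵ − 25x⁴ + 27x³ + 11x² − 51x + 54.
Step 4: lead(4x⁵ − 25x⁴ + 27x³ + 11x² − 51x + 54) ÷ lead(D) = 4x⁵ ÷ −x³ = −4x². Subtract (−4x²)·D = 4x⁵ − 20x⁴ − 4x³ + 36x². Remainder: −5x⁴ + 31x³ − 25x² − 51x + 54.
Step 5: lead(−5x⁴ + 31x³ − 25x² − 51x + 54) ÷ lead(D) = −5x⁴ ÷ −x³ = 5x. Subtract (5x)·D = −5x⁴ + 25x³ + 5x² − 45x. Remainder: 6x³ − 30x² − 6x + 54.
Step 6: lead(6x³ − 30x² − 6x + 54) ÷ lead(D) = 6x³ ÷ −x³ = −6. Subtract (−6)·D = 6x³ − 30x² − 6x + 54. Remainder: 0.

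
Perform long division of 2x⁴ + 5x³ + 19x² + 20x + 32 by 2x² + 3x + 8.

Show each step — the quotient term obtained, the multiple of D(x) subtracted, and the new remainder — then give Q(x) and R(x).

Q(x) = x² + x + 4; R(x) = 0

Step 1: lead(2x⁴ + 5x³ + 19x² + 20x + 32) ÷ lead(D) = 2x⁴ ÷ 2x² = x². Subtract (x²)·D = 2x⁴ + 3x³ + 8x². Remainder: 2x³ + 11x² + 20x + 32.
Step 2: lead(2x³ + 11x² + 20x + 32) ÷ lead(D) = 2x³ ÷ 2x² = x. Subtract (x)·D = 2x³ + 3x² + 8x. Remainder: 8x² + 12x + 32.
Step 3: lead(8x² + 12x + 32) ÷ lead(D) = 8x² ÷ 2x² = 4. Subtract (4)·D = 8x² + 12x + 32. Remainder: 0.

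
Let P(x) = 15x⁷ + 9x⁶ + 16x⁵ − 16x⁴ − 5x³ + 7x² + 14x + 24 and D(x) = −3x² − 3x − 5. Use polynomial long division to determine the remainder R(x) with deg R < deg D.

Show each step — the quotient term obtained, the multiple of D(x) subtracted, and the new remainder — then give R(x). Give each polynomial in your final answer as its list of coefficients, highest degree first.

Step 1: lead(15x⁷ + 9x⁶ + 16x⁵ − 16x⁴ − 5x³ + 7x² + 14x + 24) ÷ lead(D) = 15x⁷ ÷ −3x² = −5x⁵. Subtract (−5x⁵)·D = 15x⁷ + 15x⁶ + 25x⁵. Remainder: −6x⁶ − 9x⁵ − 16x⁴ − 5x³ + 7x² + 14x + 24.
Step 2: lead(−6x⁶ − 9x⁵ − 16x⁴ − 5x³ + 7x² + 14x + 24) ÷ lead(D) = −6x⁶ ÷ −3x² = 2x⁴. Subtract (2x⁴)·D = −6x⁶ − 6x⁵ − 10x⁴. Remainder: −3x⁵ − 6x⁴ − 5x³ + 7x² + 14x + 24.
Step 3: lead(−3x⁵ − 6x⁴ − 5x³ + 7x² + 14x + 24) ÷ lead(D) = −3x⁵ ÷ −3x² = x³. Subtract (x³)·D = −3x⁵ − 3x⁴ − 5x³. Remainder: −3x⁴ + 7x² + 14x + 24.
Step 4: lead(−3x⁴ + 7x² + 14x + 24) ÷ lead(D) = −3x⁴ ÷ −3x² = x². Subtract (x²)·D = −3x⁴ − 3x³ − 5x². Remainder: 3x³ + 12x² + 14x + 24.
Step 5: lead(3x³ + 12x² + 14x + 24) ÷ lead(D) = 3x³ ÷ −3x² = −x. Subtract (−x)·D = 3x³ + 3x² + 5x. Remainder: 9x² + 9x + 24.
Step 6: lead(9x² + 9x + 24) ÷ lead(D) = 9x² ÷ −3x² = −3. Subtract (−3)·D = 9x² + 9x + 15. Remainder: 9.

R = [9]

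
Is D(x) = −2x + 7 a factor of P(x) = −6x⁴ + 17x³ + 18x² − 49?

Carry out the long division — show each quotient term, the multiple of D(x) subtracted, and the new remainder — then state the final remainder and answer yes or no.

Step 1: lead(−6x⁴ + 17x³ + 18x² − 49) ÷ lead(D) = −6x⁴ ÷ −2x = 3x³. Subtract (3x³)·D = −6x⁴ + 21x³. Remainder: −4x³ + 18x² − 49.
Step 2: lead(−4x³ + 18x² − 49) ÷ lead(D) = −4x³ ÷ −2x = 2x². Subtract (2x²)·D = −4x³ + 14x². Remainder: 4x² − 49.
Step 3: lead(4x² − 49) ÷ lead(D) = 4x² ÷ −2x = −2x. Subtract (−2x)·D = 4x² − 14x. Remainder: 14x − 49.
Step 4: lead(14x − 49) ÷ lead(D) = 14x ÷ −2x = −7. Subtract (−7)·D = 14x − 49. Remainder: 0.

R(x) = 0, so D(x) is a factor of P(x). yes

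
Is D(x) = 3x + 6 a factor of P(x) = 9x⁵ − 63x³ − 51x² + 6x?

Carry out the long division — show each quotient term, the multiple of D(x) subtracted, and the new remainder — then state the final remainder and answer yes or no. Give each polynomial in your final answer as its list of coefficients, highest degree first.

Step 1: lead(9x⁵ − 63x³ − 51x² + 6x) ÷ lead(D) = 9x⁵ ÷ 3x = 3x⁴. Subtract (3x⁴)·D = 9x⁵ + 18x⁴. Remainder: −18x⁴ − 63x³ − 51x² + 6x.
Step 2: lead(−18x⁴ − 63x³ − 51x² + 6x) ÷ lead(D) = −18x⁴ ÷ 3x = −6x³. Subtract (−6x³)·D = −18x⁴ − 36x³. Remainder: −27x³ − 51x² + 6x.
Step 3: lead(−27x³ − 51x² + 6x) ÷ lead(D) = −27x³ ÷ 3x = −9x². Subtract (−9x²)·D = −27x³ − 54x². Remainder: 3x² + 6x.
Step 4: lead(3x² + 6x) ÷ lead(D) = 3x² ÷ 3x = x. Subtract (x)·D = 3x² + 6x. Remainder: 0.

R = [0], so D(x) is a factor of P(x). yes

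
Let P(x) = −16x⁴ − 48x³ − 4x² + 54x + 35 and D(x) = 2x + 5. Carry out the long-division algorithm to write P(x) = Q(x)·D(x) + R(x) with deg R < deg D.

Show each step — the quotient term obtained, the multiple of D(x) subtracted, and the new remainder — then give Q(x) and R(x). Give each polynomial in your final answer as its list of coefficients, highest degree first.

Step 1: lead(−16x⁴ − 48x³ − 4x² + 54x + 35) ÷ lead(D) = −16x⁴ ÷ 2x = −8x³. Subtract (−8x³)·D = −16x⁴ − 40x³. Remainder: −8x³ − 4x² + 54x + 35.
Step 2: lead(−8x³ − 4x² + 54x + 35) ÷ lead(D) = −8x³ ÷ 2x = −4x². Subtract (−4x²)·D = −8x³ − 20x². Remainder: 16x² + 54x + 35.
Step 3: lead(16x² + 54x + 35) ÷ lead(D) = 16x² ÷ 2x = 8x. Subtract (8x)·D = 16x² + 40x. Remainder: 14x + 35.
Step 4: lead(14x + 35) ÷ lead(D) = 14x ÷ 2x = 7. Subtract (7)·D = 14x + 35. Remainder: 0.

Q = [-8, -4, 8, 7]; R = [0]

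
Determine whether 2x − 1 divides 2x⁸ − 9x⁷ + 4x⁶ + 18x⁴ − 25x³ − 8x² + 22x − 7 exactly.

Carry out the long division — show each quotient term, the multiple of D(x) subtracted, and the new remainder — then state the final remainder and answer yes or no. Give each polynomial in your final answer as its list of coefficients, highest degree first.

R = [0], so D(x) is a factor of P(x). yes

Step 1: lead(2x⁸ − 9x⁷ + 4x⁶ + 18x⁴ − 25x³ − 8x² + 22x − 7) ÷ lead(D) = 2x⁸ ÷ 2x = x⁷. Subtract (x⁷)·D = 2x⁸ − x⁷. Remainder: −8x⁷ + 4x⁶ + 18x⁴ − 25x³ − 8x² + 22x − 7.
Step 2: lead(−8x⁷ + 4x⁶ + 18x⁴ − 25x³ − 8x² + 22x − 7) ÷ lead(D) = −8x⁷ ÷ 2x = −4x⁶. Subtract (−4x⁶)·D = −8x⁷ + 4x⁶. Remainder: 18x⁴ − 25x³ − 8x² + 22x − 7.
Step 3: lead(18x⁴ − 25x³ − 8x² + 22x − 7) ÷ lead(D) = 18x⁴ ÷ 2x = 9x³. Subtract (9x³)·D = 18x⁴ − 9x³. Remainder: −16x³ − 8x² + 22x − 7.
Step 4: lead(−16x³ − 8x² + 22x − 7) ÷ lead(D) = −16x³ ÷ 2x = −8x². Subtract (−8x²)·D = −16x³ + 8x². Remainder: −16x² + 22x − 7.
Step 5: lead(−16x² + 22x − 7) ÷ lead(D) = −16x² ÷ 2x = −8x. Subtract (−8x)·D = −16x² + 8x. Remainder: 14x − 7.
Step 6: lead(14x − 7) ÷ lead(D) = 14x ÷ 2x = 7. Subtract (7)·D = 14x − 7. Remainder: 0.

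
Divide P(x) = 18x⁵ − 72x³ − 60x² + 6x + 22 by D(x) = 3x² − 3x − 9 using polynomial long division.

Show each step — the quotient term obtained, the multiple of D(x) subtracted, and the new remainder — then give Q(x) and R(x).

Q(x) = 6x³ + 6x² − 2; R(x) = 4

Step 1: lead(18x⁵ − 72x³ − 60x² + 6x + 22) ÷ lead(D) = 18x⁵ ÷ 3x² = 6x³. Subtract (6x³)·D = 18x⁵ − 18x⁴ − 54x³. Remainder: 18x⁴ − 18x³ − 60x² + 6x + 22.
Step 2: lead(18x⁴ − 18x³ − 60x² + 6x + 22) ÷ lead(D) = 18x⁴ ÷ 3x² = 6x². Subtract (6x²)·D = 18x⁴ − 18x³ − 54x². Remainder: −6x² + 6x + 22.
Step 3: lead(−6x² + 6x + 22) ÷ lead(D) = −6x² ÷ 3x² = −2. Subtract (−2)·D = −6x² + 6x + 18. Remainder: 4.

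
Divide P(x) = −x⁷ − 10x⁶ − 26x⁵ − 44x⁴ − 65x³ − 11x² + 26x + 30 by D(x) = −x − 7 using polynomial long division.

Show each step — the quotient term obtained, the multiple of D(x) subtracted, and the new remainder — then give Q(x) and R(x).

Q(x) = x⁶ + 3x⁵ + 5x⁴ + 9x³ + 2x² − 3x − 5; R(x) = −5

Step 1: lead(−x⁷ − 10x⁶ − 26x⁵ − 44x⁴ − 65x³ − 11x² + 26x + 30) ÷ lead(D) = −x⁷ ÷ −x = x⁶. Subtract (x⁶)·D = −x⁷ − 7x⁶. Remainder: −3x⁶ − 26x⁵ − 44x⁴ − 65x³ − 11x² + 26x + 30.
Step 2: lead(−3x⁶ − 26x⁵ − 44x⁴ − 65x³ − 11x² + 26x + 30) ÷ lead(D) = −3x⁶ ÷ −x = 3x⁵. Subtract (3x⁵)·D = −3x⁶ − 21x⁵. Remainder: −5x⁵ − 44x⁴ − 65x³ − 11x² + 26x + 30.
Step 3: lead(−5x⁵ − 44x⁴ − 65x³ − 11x² + 26x + 30) ÷ lead(D) = −5x⁵ ÷ −x = 5x⁴. Subtract (5x⁴)·D = −5x⁵ − 35x⁴. Remainder: −9x⁴ − 65x³ − 11x² + 26x + 30.
Step 4: lead(−9x⁴ − 65x³ − 11x² + 26x + 30) ÷ lead(D) = −9x⁴ ÷ −x = 9x³. Subtract (9x³)·D = −9x⁴ − 63x³. Remainder: −2x³ − 11x² + 26x + 30.
Step 5: lead(−2x³ − 11x² + 26x + 30) ÷ lead(D) = −2x³ ÷ −x = 2x². Subtract (2x²)·D = −2x³ − 14x². Remainder: 3x² + 26x + 30.
Step 6: lead(3x² + 26x + 30) ÷ lead(D) = 3x² ÷ −x = −3x. Subtract (−3x)·D = 3x² + 21x. Remainder: 5x + 30.
Step 7: lead(5x + 30) ÷ lead(D) = 5x ÷ −x = −5. Subtract (−5)·D = 5x + 35. Remainder: −5.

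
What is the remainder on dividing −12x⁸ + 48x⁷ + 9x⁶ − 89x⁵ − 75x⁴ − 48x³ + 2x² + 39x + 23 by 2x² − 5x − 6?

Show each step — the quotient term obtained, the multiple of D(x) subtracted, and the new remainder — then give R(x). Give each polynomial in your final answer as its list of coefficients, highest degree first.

R = [5]

Step 1: lead(−12x⁸ + 48x⁷ + 9x⁶ − 89x⁵ − 75x⁴ − 48x³ + 2x² + 39x + 23) ÷ lead(D) = −12x⁸ ÷ 2x² = −6x⁶. Subtract (−6x⁶)·D = −12x⁸ + 30x⁷ + 36x⁶. Remainder: 18x⁷ − 27x⁶ − 89x⁵ − 75x⁴ − 48x³ + 2x² + 39x + 23.
Step 2: lead(18x⁷ − 27x⁶ − 89x⁵ − 75x⁴ − 48x³ + 2x² + 39x + 23) ÷ lead(D) = 18x⁷ ÷ 2x² = 9x⁵. Subtract (9x⁵)·D = 18x⁷ − 45x⁶ − 54x⁵. Remainder: 18x⁶ − 35x⁵ − 75x⁴ − 48x³ + 2x² + 39x + 23.
Step 3: lead(18x⁶ − 35x⁵ − 75x⁴ − 48x³ + 2x² + 39x + 23) ÷ lead(D) = 18x⁶ ÷ 2x² = 9x⁴. Subtract (9x⁴)·D = 18x⁶ − 45x⁵ − 54x⁴. Remainder: 10x⁵ − 21x⁴ − 48x³ + 2x² + 39x + 23.
Step 4: lead(10x⁵ − 21x⁴ − 48x³ + 2x² + 39x + 23) ÷ lead(D) = 10x⁵ ÷ 2x² = 5x³. Subtract (5x³)·D = 10x⁵ − 25x⁴ − 30x³. Remainder: 4x⁴ − 18x³ + 2x² + 39x + 23.
Step 5: lead(4x⁴ − 18x³ + 2x² + 39x + 23) ÷ lead(D) = 4x⁴ ÷ 2x² = 2x². Subtract (2x²)·D = 4x⁴ − 10x³ − 12x². Remainder: −8x³ + 14x² + 39x + 23.
Step 6: lead(−8x³ + 14x² + 39x + 23) ÷ lead(D) = −8x³ ÷ 2x² = −4x. Subtract (−4x)·D = −8x³ + 20x² + 24x. Remainder: −6x² + 15x + 23.
Step 7: lead(−6x² + 15x + 23) ÷ lead(D) = −6x² ÷ 2x² = −3. Subtract (−3)·D = −6x² + 15x + 18. Remainder: 5.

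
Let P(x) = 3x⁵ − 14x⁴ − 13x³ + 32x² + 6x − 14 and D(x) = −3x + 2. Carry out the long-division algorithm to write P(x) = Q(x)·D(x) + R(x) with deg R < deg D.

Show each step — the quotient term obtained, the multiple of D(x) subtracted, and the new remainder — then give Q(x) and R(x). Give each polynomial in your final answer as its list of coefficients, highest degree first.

Q = [-1, 4, 7, -6, -6]; R = [-2]

Step 1: lead(3x⁵ − 14x⁴ − 13x³ + 32x² + 6x − 14) ÷ lead(D) = 3x⁵ ÷ −3x = −x⁴. Subtract (−x⁴)·D = 3x⁵ − 2x⁴. Remainder: −12x⁴ − 13x³ + 32x² + 6x − 14.
Step 2: lead(−12x⁴ − 13x³ + 32x² + 6x − 14) ÷ lead(D) = −12x⁴ ÷ −3x = 4x³. Subtract (4x³)·D = −12x⁴ + 8x³. Remainder: −21x³ + 32x² + 6x − 14.
Step 3: lead(−21x³ + 32x² + 6x − 14) ÷ lead(D) = −21x³ ÷ −3x = 7x². Subtract (7x²)·D = −21x³ + 14x². Remainder: 18x² + 6x − 14.
Step 4: lead(18x² + 6x − 14) ÷ lead(D) = 18x² ÷ −3x = −6x. Subtract (−6x)·D = 18x² − 12x. Remainder: 18x − 14.
Step 5: lead(18x − 14) ÷ lead(D) = 18x ÷ −3x = −6. Subtract (−6)·D = 18x − 12. Remainder: −2.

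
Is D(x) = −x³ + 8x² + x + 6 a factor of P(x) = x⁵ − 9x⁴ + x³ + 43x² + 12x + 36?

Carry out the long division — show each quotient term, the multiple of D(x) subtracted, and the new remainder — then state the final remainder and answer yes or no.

Step 1: lead(x⁵ − 9x⁴ + x³ + 43x² + 12x + 36) ÷ lead(D) = x⁵ ÷ −x³ = −x². Subtract (−x²)·D = x⁵ − 8x⁴ − x³ − 6x². Remainder: −x⁴ + 2x³ + 49x² + 12x + 36.
Step 2: lead(−x⁴ + 2x³ + 49x² + 12x + 36) ÷ lead(D) = −x⁴ ÷ −x³ = x. Subtract (x)·D = −x⁴ + 8x³ + x² + 6x. Remainder: −6x³ + 48x² + 6x + 36.
Step 3: lead(−6x³ + 48x² + 6x + 36) ÷ lead(D) = −6x³ ÷ −x³ = 6. Subtract (6)·D = −6x³ + 48x² + 6x + 36. Remainder: 0.

R(x) = 0, so D(x) is a factor of P(x). yes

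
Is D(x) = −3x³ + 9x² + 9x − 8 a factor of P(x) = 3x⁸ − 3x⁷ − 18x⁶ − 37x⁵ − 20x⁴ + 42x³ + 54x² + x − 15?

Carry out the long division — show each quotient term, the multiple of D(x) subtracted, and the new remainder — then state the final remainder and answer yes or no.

Step 1: lead(3x⁸ − 3x⁷ − 18x⁶ − 37x⁵ − 20x⁴ + 42x³ + 54x² + x − 15) ÷ lead(D) = 3x⁸ ÷ −3x³ = −x⁵. Subtract (−x⁵)·D = 3x⁸ − 9x⁷ − 9x⁶ + 8x⁵. Remainder: 6x⁷ − 9x⁶ − 45x⁵ − 20x⁴ + 42x³ + 54x² + x − 15.
Step 2: lead(6x⁷ − 9x⁶ − 45x⁵ − 20x⁴ + 42x³ + 54x² + x − 15) ÷ lead(D) = 6x⁷ ÷ −3x³ = −2x⁴. Subtract (−2x⁴)·D = 6x⁷ − 18x⁶ − 18x⁵ + 16x⁴. Remainder: 9x⁶ − 27x⁵ − 36x⁴ + 42x³ + 54x² + x − 15.
Step 3: lead(9x⁶ − 27x⁵ − 36x⁴ + 42x³ + 54x² + x − 15) ÷ lead(D) = 9x⁶ ÷ −3x³ = −3x³. Subtract (−3x³)·D = 9x⁶ − 27x⁵ − 27x⁴ + 24x³. Remainder: −9x⁴ + 18x³ + 54x² + x − 15.
Step 4: lead(−9x⁴ + 18x³ + 54x² + x − 15) ÷ lead(D) = −9x⁴ ÷ −3x³ = 3x. Subtract (3x)·D = −9x⁴ + 27x³ + 27x² − 24x. Remainder: −9x³ + 27x² + 25x − 15.
Step 5: lead(−9x³ + 27x² + 25x − 15) ÷ lead(D) = −9x³ ÷ −3x³ = 3. Subtract (3)·D = −9x³ + 27x² + 27x − 24. Remainder: −2x + 9.

R(x) = −2x + 9, so D(x) is not a factor of P(x). no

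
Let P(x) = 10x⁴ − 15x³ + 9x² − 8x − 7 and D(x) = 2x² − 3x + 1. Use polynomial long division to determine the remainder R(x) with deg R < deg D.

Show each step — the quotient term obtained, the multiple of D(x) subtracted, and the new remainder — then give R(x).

R(x) = −2x − 9

Step 1: lead(10x⁴ − 15x³ + 9x² − 8x − 7) ÷ lead(D) = 10x⁴ ÷ 2x² = 5x². Subtract (5x²)·D = 10x⁴ − 15x³ + 5x². Remainder: 4x² − 8x − 7.
Step 2: lead(4x² − 8x − 7) ÷ lead(D) = 4x² ÷ 2x² = 2. Subtract (2)·D = 4x² − 6x + 2. Remainder: −2x − 9.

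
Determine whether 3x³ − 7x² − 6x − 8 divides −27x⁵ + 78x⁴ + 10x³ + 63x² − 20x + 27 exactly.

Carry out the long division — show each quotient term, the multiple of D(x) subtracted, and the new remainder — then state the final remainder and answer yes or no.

Step 1: lead(−27x⁵ + 78x⁴ + 10x³ + 63x² − 20x + 27) ÷ lead(D) = −27x⁵ ÷ 3x³ = −9x². Subtract (−9x²)·D = −27x⁵ + 63x⁴ + 54x³ + 72x². Remainder: 15x⁴ − 44x³ − 9x² − 20x + 27.
Step 2: lead(15x⁴ − 44x³ − 9x² − 20x + 27) ÷ lead(D) = 15x⁴ ÷ 3x³ = 5x. Subtract (5x)·D = 15x⁴ − 35x³ − 30x² − 40x. Remainder: −9x³ + 21x² + 20x + 27.
Step 3: lead(−9x³ + 21x² + 20x + 27) ÷ lead(D) = −9x³ ÷ 3x³ = −3. Subtract (−3)·D = −9x³ + 21x² + 18x + 24. Remainder: 2x + 3.

R(x) = 2x + 3, so D(x) is not a factor of P(x). no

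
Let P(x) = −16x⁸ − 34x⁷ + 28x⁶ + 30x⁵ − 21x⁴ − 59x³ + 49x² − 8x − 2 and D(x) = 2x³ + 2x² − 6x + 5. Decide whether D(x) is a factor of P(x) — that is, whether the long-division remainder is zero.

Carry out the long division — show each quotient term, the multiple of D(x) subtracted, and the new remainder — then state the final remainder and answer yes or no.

Step 1: lead(−16x⁸ − 34x⁷ + 28x⁶ + 30x⁵ − 21x⁴ − 59x³ + 49x² − 8x − 2) ÷ lead(D) = −16x⁸ ÷ 2x³ = −8x⁵. Subtract (−8x⁵)·D = −16x⁸ − 16x⁷ + 48x⁶ − 40x⁵. Remainder: −18x⁷ − 20x⁶ + 70x⁵ − 21x⁴ − 59x³ + 49x² − 8x − 2.
Step 2: lead(−18x⁷ − 20x⁶ + 70x⁵ − 21x⁴ − 59x³ + 49x² − 8x − 2) ÷ lead(D) = −18x⁷ ÷ 2x³ = −9x⁴. Subtract (−9x⁴)·D = −18x⁷ − 18x⁶ + 54x⁵ − 45x⁴. Remainder: −2x⁶ + 16x⁵ + 24x⁴ − 59x³ + 49x² − 8x − 2.
Step 3: lead(−2x⁶ + 16x⁵ + 24x⁴ − 59x³ + 49x² − 8x − 2) ÷ lead(D) = −2x⁶ ÷ 2x³ = −x³. Subtract (−x³)·D = −2x⁶ − 2x⁵ + 6x⁴ − 5x³. Remainder: 18x⁵ + 18x⁴ − 54x³ + 49x² − 8x − 2.
Step 4: lead(18x⁵ + 18x⁴ − 54x³ + 49x² − 8x − 2) ÷ lead(D) = 18x⁵ ÷ 2x³ = 9x². Subtract (9x²)·D = 18x⁵ + 18x⁴ − 54x³ + 45x². Remainder: 4x² − 8x − 2.

R(x) = 4x² − 8x − 2, so D(x) is not a factor of P(x). no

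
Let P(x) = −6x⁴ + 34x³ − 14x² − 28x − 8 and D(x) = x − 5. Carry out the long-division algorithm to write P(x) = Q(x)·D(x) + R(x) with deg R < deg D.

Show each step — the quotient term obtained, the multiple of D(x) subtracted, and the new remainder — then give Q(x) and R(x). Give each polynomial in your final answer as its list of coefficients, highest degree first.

Step 1: lead(−6x⁴ + 34x³ − 14x² − 28x − 8) ÷ lead(D) = −6x⁴ ÷ x = −6x³. Subtract (−6x³)·D = −6x⁴ + 30x³. Remainder: 4x³ − 14x² − 28x − 8.
Step 2: lead(4x³ − 14x² − 28x − 8) ÷ lead(D) = 4x³ ÷ x = 4x². Subtract (4x²)·D = 4x³ − 20x². Remainder: 6x² − 28x − 8.
Step 3: lead(6x² − 28x − 8) ÷ lead(D) = 6x² ÷ x = 6x. Subtract (6x)·D = 6x² − 30x. Remainder: 2x − 8.
Step 4: lead(2x − 8) ÷ lead(D) = 2x ÷ x = 2. Subtract (2)·D = 2x − 10. Remainder: 2.

Q = [-6, 4, 6, 2]; R = [2]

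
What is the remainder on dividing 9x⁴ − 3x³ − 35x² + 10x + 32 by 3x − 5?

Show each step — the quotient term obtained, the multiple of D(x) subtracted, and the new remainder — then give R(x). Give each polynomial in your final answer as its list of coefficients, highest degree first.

R = [7]

Step 1: lead(9x⁴ − 3x³ − 35x² + 10x + 32) ÷ lead(D) = 9x⁴ ÷ 3x = 3x³. Subtract (3x³)·D = 9x⁴ − 15x³. Remainder: 12x³ − 35x² + 10x + 32.
Step 2: lead(12x³ − 35x² + 10x + 32) ÷ lead(D) = 12x³ ÷ 3x = 4x². Subtract (4x²)·D = 12x³ − 20x². Remainder: −15x² + 10x + 32.
Step 3: lead(−15x² + 10x + 32) ÷ lead(D) = −15x² ÷ 3x = −5x. Subtract (−5x)·D = −15x² + 25x. Remainder: −15x + 32.
Step 4: lead(−15x + 32) ÷ lead(D) = −15x ÷ 3x = −5. Subtract (−5)·D = −15x + 25. Remainder: 7.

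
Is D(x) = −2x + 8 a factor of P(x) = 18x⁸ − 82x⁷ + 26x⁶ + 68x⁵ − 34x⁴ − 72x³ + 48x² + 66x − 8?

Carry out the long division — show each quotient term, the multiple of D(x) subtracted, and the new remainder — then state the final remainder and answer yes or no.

R(x) = 0, so D(x) is a factor of P(x). yes

Step 1: lead(18x⁸ − 82x⁷ + 26x⁶ + 68x⁵ − 34x⁴ − 72x³ + 48x² + 66x − 8) ÷ lead(D) = 18x⁸ ÷ −2x = −9x⁷. Subtract (−9x⁷)·D = 18x⁸ − 72x⁷. Remainder: −10x⁷ + 26x⁶ + 68x⁵ − 34x⁴ − 72x³ + 48x² + 66x − 8.
Step 2: lead(−10x⁷ + 26x⁶ + 68x⁵ − 34x⁴ − 72x³ + 48x² + 66x − 8) ÷ lead(D) = −10x⁷ ÷ −2x = 5x⁶. Subtract (5x⁶)·D = −10x⁷ + 40x⁶. Remainder: −14x⁶ + 68x⁵ − 34x⁴ − 72x³ + 48x² + 66x − 8.
Step 3: lead(−14x⁶ + 68x⁵ − 34x⁴ − 72x³ + 48x² + 66x − 8) ÷ lead(D) = −14x⁶ ÷ −2x = 7x⁵. Subtract (7x⁵)·D = −14x⁶ + 56x⁵. Remainder: 12x⁵ − 34x⁴ − 72x³ + 48x² + 66x − 8.
Step 4: lead(12x⁵ − 34x⁴ − 72x³ + 48x² + 66x − 8) ÷ lead(D) = 12x⁵ ÷ −2x = −6x⁴. Subtract (−6x⁴)·D = 12x⁵ − 48x⁴. Remainder: 14x⁴ − 72x³ + 48x² + 66x − 8.
Step 5: lead(14x⁴ − 72x³ + 48x² + 66x − 8) ÷ lead(D) = 14x⁴ ÷ −2x = −7x³. Subtract (−7x³)·D = 14x⁴ − 56x³. Remainder: −16x³ + 48x² + 66x − 8.
Step 6: lead(−16x³ + 48x² + 66x − 8) ÷ lead(D) = −16x³ ÷ −2x = 8x². Subtract (8x²)·D = −16x³ + 64x². Remainder: −16x² + 66x − 8.
Step 7: lead(−16x² + 66x − 8) ÷ lead(D) = −16x² ÷ −2x = 8x. Subtract (8x)·D = −16x² + 64x. Remainder: 2x − 8.
Step 8: lead(2x − 8) ÷ lead(D) = 2x ÷ −2x = −1. Subtract (−1)·D = 2x − 8. Remainder: 0.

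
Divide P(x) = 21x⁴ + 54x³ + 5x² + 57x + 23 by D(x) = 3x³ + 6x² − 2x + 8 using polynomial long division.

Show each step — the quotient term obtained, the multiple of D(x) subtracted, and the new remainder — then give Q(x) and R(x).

Q(x) = 7x + 4; R(x) = −5x² + 9x − 9

Step 1: lead(21x⁴ + 54x³ + 5x² + 57x + 23) ÷ lead(D) = 21x⁴ ÷ 3x³ = 7x. Subtract (7x)·D = 21x⁴ + 42x³ − 14x² + 56x. Remainder: 12x³ + 19x² + x + 23.
Step 2: lead(12x³ + 19x² + x + 23) ÷ lead(D) = 12x³ ÷ 3x³ = 4. Subtract (4)·D = 12x³ + 24x² − 8x + 32. Remainder: −5x² + 9x − 9.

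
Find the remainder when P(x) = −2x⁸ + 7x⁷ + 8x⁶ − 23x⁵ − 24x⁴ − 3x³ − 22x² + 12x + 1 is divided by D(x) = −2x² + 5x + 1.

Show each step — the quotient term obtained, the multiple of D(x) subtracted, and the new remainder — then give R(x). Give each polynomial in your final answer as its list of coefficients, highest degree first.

Step 1: lead(−2x⁸ + 7x⁷ + 8x⁶ − 23x⁵ − 24x⁴ − 3x³ − 22x² + 12x + 1) ÷ lead(D) = −2x⁸ ÷ −2x² = x⁶. Subtract (x⁶)·D = −2x⁸ + 5x⁷ + x⁶. Remainder: 2x⁷ + 7x⁶ − 23x⁵ − 24x⁴ − 3x³ − 22x² + 12x + 1.
Step 2: lead(2x⁷ + 7x⁶ − 23x⁵ − 24x⁴ − 3x³ − 22x² + 12x + 1) ÷ lead(D) = 2x⁷ ÷ −2x² = −x⁵. Subtract (−x⁵)·D = 2x⁷ − 5x⁶ − x⁵. Remainder: 12x⁶ − 22x⁵ − 24x⁴ − 3x³ − 22x² + 12x + 1.
Step 3: lead(12x⁶ − 22x⁵ − 24x⁴ − 3x³ − 22x² + 12x + 1) ÷ lead(D) = 12x⁶ ÷ −2x² = −6x⁴. Subtract (−6x⁴)·D = 12x⁶ − 30x⁵ − 6x⁴. Remainder: 8x⁵ − 18x⁴ − 3x³ − 22x² + 12x + 1.
Step 4: lead(8x⁵ − 18x⁴ − 3x³ − 22x² + 12x + 1) ÷ lead(D) = 8x⁵ ÷ −2x² = −4x³. Subtract (−4x³)·D = 8x⁵ − 20x⁴ − 4x³. Remainder: 2x⁴ + x³ − 22x² + 12x + 1.
Step 5: lead(2x⁴ + x³ − 22x² + 12x + 1) ÷ lead(D) = 2x⁴ ÷ −2x² = −x². Subtract (−x²)·D = 2x⁴ − 5x³ − x². Remainder: 6x³ − 21x² + 12x + 1.
Step 6: lead(6x³ − 21x² + 12x + 1) ÷ lead(D) = 6x³ ÷ −2x² = −3x. Subtract (−3x)·D = 6x³ − 15x² − 3x. Remainder: −6x² + 15x + 1.
Step 7: lead(−6x² + 15x + 1) ÷ lead(D) = −6x² ÷ −2x² = 3. Subtract (3)·D = −6x² + 15x + 3. Remainder: −2.

R = [-2]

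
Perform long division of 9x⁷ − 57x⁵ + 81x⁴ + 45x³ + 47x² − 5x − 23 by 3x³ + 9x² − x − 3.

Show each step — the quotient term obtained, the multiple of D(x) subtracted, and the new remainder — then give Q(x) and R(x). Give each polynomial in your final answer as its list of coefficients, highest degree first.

Step 1: lead(9x⁷ − 57x⁵ + 81x⁴ + 45x³ + 47x² − 5x − 23) ÷ lead(D) = 9x⁷ ÷ 3x³ = 3x⁴. Subtract (3x⁴)·D = 9x⁷ + 27x⁶ − 3x⁵ − 9x⁴. Remainder: −27x⁶ − 54x⁵ + 90x⁴ + 45x³ + 47x² − 5x − 23.
Step 2: lead(−27x⁶ − 54x⁵ + 90x⁴ + 45x³ + 47x² − 5x − 23) ÷ lead(D) = −27x⁶ ÷ 3x³ = −9x³. Subtract (−9x³)·D = −27x⁶ − 81x⁵ + 9x⁴ + 27x³. Remainder: 27x⁵ + 81x⁴ + 18x³ + 47x² − 5x − 23.
Step 3: lead(27x⁵ + 81x⁴ + 18x³ + 47x² − 5x − 23) ÷ lead(D) = 27x⁵ ÷ 3x³ = 9x². Subtract (9x²)·D = 27x⁵ + 81x⁴ − 9x³ − 27x². Remainder: 27x³ + 74x² − 5x − 23.
Step 4: lead(27x³ + 74x² − 5x − 23) ÷ lead(D) = 27x³ ÷ 3x³ = 9. Subtract (9)·D = 27x³ + 81x² − 9x − 27. Remainder: −7x² + 4x + 4.

Q = [3, -9, 9, 0, 9]; R = [-7, 4, 4]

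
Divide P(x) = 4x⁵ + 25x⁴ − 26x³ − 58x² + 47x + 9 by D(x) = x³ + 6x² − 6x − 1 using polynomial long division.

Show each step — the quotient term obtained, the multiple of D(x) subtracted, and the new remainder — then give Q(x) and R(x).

Step 1: lead(4x⁵ + 25x⁴ − 26x³ − 58x² + 47x + 9) ÷ lead(D) = 4x⁵ ÷ x³ = 4x². Subtract (4x²)·D = 4x⁵ + 24x⁴ − 24x³ − 4x². Remainder: x⁴ − 2x³ − 54x² + 47x + 9.
Step 2: lead(x⁴ − 2x³ − 54x² + 47x + 9) ÷ lead(D) = x⁴ ÷ x³ = x. Subtract (x)·D = x⁴ + 6x³ − 6x² − x. Remainder: −8x³ − 48x² + 48x + 9.
Step 3: lead(−8x³ − 48x² + 48x + 9) ÷ lead(D) = −8x³ ÷ x³ = −8. Subtract (−8)·D = −8x³ − 48x² + 48x + 8. Remainder: 1.

Q(x) = 4x² + x − 8; R(x) = 1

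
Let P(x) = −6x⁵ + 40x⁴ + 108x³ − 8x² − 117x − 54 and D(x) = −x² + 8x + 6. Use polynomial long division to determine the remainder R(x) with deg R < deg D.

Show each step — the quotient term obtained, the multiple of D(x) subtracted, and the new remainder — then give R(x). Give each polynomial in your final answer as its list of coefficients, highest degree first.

R = [-5, -6]

Step 1: lead(−6x⁵ + 40x⁴ + 108x³ − 8x² − 117x − 54) ÷ lead(D) = −6x⁵ ÷ −x² = 6x³. Subtract (6x³)·D = −6x⁵ + 48x⁴ + 36x³. Remainder: −8x⁴ + 72x³ − 8x² − 117x − 54.
Step 2: lead(−8x⁴ + 72x³ − 8x² − 117x − 54) ÷ lead(D) = −8x⁴ ÷ −x² = 8x². Subtract (8x²)·D = −8x⁴ + 64x³ + 48x². Remainder: 8x³ − 56x² − 117x − 54.
Step 3: lead(8x³ − 56x² − 117x − 54) ÷ lead(D) = 8x³ ÷ −x² = −8x. Subtract (−8x)·D = 8x³ − 64x² − 48x. Remainder: 8x² − 69x − 54.
Step 4: lead(8x² − 69x − 54) ÷ lead(D) = 8x² ÷ −x² = −8. Subtract (−8)·D = 8x² − 64x − 48. Remainder: −5x − 6.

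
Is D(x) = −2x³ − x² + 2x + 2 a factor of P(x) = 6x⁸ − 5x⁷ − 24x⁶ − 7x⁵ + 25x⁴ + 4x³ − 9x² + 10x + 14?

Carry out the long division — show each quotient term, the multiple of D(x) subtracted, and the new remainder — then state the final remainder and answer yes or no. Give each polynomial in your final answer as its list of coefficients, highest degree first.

R = [0], so D(x) is a factor of P(x). yes

Step 1: lead(6x⁸ − 5x⁷ − 24x⁶ − 7x⁵ + 25x⁴ + 4x³ − 9x² + 10x + 14) ÷ lead(D) = 6x⁸ ÷ −2x³ = −3x⁵. Subtract (−3x⁵)·D = 6x⁸ + 3x⁷ − 6x⁶ − 6x⁵. Remainder: −8x⁷ − 18x⁶ − x⁵ + 25x⁴ + 4x³ − 9x² + 10x + 14.
Step 2: lead(−8x⁷ − 18x⁶ − x⁵ + 25x⁴ + 4x³ − 9x² + 10x + 14) ÷ lead(D) = −8x⁷ ÷ −2x³ = 4x⁴. Subtract (4x⁴)·D = −8x⁷ − 4x⁶ + 8x⁵ + 8x⁴. Remainder: −14x⁶ − 9x⁵ + 17x⁴ + 4x³ − 9x² + 10x + 14.
Step 3: lead(−14x⁶ − 9x⁵ + 17x⁴ + 4x³ − 9x² + 10x + 14) ÷ lead(D) = −14x⁶ ÷ −2x³ = 7x³. Subtract (7x³)·D = −14x⁶ − 7x⁵ + 14x⁴ + 14x³. Remainder: −2x⁵ + 3x⁴ − 10x³ − 9x² + 10x + 14.
Step 4: lead(−2x⁵ + 3x⁴ − 10x³ − 9x² + 10x + 14) ÷ lead(D) = −2x⁵ ÷ −2x³ = x². Subtract (x²)·D = −2x⁵ − x⁴ + 2x³ + 2x². Remainder: 4x⁴ − 12x³ − 11x² + 10x + 14.
Step 5: lead(4x⁴ − 12x³ − 11x² + 10x + 14) ÷ lead(D) = 4x⁴ ÷ −2x³ = −2x. Subtract (−2x)·D = 4x⁴ + 2x³ − 4x² − 4x. Remainder: −14x³ − 7x² + 14x + 14.
Step 6: lead(−14x³ − 7x² + 14x + 14) ÷ lead(D) = −14x³ ÷ −2x³ = 7. Subtract (7)·D = −14x³ − 7x² + 14x + 14. Remainder: 0.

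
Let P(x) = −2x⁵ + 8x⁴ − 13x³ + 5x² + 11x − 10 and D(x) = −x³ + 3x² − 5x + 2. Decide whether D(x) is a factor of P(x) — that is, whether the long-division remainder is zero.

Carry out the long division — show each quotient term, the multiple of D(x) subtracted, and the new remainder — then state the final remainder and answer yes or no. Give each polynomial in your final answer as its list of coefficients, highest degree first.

R = [-4], so D(x) is not a factor of P(x). no

Step 1: lead(−2x⁵ + 8x⁴ − 13x³ + 5x² + 11x − 10) ÷ lead(D) = −2x⁵ ÷ −x³ = 2x². Subtract (2x²)·D = −2x⁵ + 6x⁴ − 10x³ + 4x². Remainder: 2x⁴ − 3x³ + x² + 11x − 10.
Step 2: lead(2x⁴ − 3x³ + x² + 11x − 10) ÷ lead(D) = 2x⁴ ÷ −x³ = −2x. Subtract (−2x)·D = 2x⁴ − 6x³ + 10x² − 4x. Remainder: 3x³ − 9x² + 15x − 10.
Step 3: lead(3x³ − 9x² + 15x − 10) ÷ lead(D) = 3x³ ÷ −x³ = −3. Subtract (−3)·D = 3x³ − 9x² + 15x − 6. Remainder: −4.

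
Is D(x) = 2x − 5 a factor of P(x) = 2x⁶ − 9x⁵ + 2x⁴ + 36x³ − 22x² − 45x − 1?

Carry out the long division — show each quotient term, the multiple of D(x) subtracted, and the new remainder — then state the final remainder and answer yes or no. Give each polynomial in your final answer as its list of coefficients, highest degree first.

R = [-1], so D(x) is not a factor of P(x). no

Step 1: lead(2x⁶ − 9x⁵ + 2x⁴ + 36x³ − 22x² − 45x − 1) ÷ lead(D) = 2x⁶ ÷ 2x = x⁵. Subtract (x⁵)·D = 2x⁶ − 5x⁵. Remainder: −4x⁵ + 2x⁴ + 36x³ − 22x² − 45x − 1.
Step 2: lead(−4x⁵ + 2x⁴ + 36x³ − 22x² − 45x − 1) ÷ lead(D) = −4x⁵ ÷ 2x = −2x⁴. Subtract (−2x⁴)·D = −4x⁵ + 10x⁴. Remainder: −8x⁴ + 36x³ − 22x² − 45x − 1.
Step 3: lead(−8x⁴ + 36x³ − 22x² − 45x − 1) ÷ lead(D) = −8x⁴ ÷ 2x = −4x³. Subtract (−4x³)·D = −8x⁴ + 20x³. Remainder: 16x³ − 22x² − 45x − 1.
Step 4: lead(16x³ − 22x² − 45x − 1) ÷ lead(D) = 16x³ ÷ 2x = 8x². Subtract (8x²)·D = 16x³ − 40x². Remainder: 18x² − 45x − 1.
Step 5: lead(18x² − 45x − 1) ÷ lead(D) = 18x² ÷ 2x = 9x. Subtract (9x)·D = 18x² − 45x. Remainder: −1.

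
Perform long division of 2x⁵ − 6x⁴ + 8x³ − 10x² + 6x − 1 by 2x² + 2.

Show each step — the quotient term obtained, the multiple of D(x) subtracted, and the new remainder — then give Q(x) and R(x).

Q(x) = x³ − 3x² + 3x − 2; R(x) = 3

Step 1: lead(2x⁵ − 6x⁴ + 8x³ − 10x² + 6x − 1) ÷ lead(D) = 2x⁵ ÷ 2x² = x³. Subtract (x³)·D = 2x⁵ + 2x³. Remainder: −6x⁴ + 6x³ − 10x² + 6x − 1.
Step 2: lead(−6x⁴ + 6x³ − 10x² + 6x − 1) ÷ lead(D) = −6x⁴ ÷ 2x² = −3x². Subtract (−3x²)·D = −6x⁴ − 6x². Remainder: 6x³ − 4x² + 6x − 1.
Step 3: lead(6x³ − 4x² + 6x − 1) ÷ lead(D) = 6x³ ÷ 2x² = 3x. Subtract (3x)·D = 6x³ + 6x. Remainder: −4x² − 1.
Step 4: lead(−4x² − 1) ÷ lead(D) = −4x² ÷ 2x² = −2. Subtract (−2)·D = −4x² − 4. Remainder: 3.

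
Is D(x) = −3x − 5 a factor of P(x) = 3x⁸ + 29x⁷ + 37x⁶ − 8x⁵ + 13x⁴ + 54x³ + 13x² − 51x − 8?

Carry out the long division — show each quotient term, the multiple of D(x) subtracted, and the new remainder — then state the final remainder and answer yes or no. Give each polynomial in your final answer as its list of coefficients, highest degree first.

Step 1: lead(3x⁸ + 29x⁷ + 37x⁶ − 8x⁵ + 13x⁴ + 54x³ + 13x² − 51x − 8) ÷ lead(D) = 3x⁸ ÷ −3x = −x⁷. Subtract (−x⁷)·D = 3x⁸ + 5x⁷. Remainder: 24x⁷ + 37x⁶ − 8x⁵ + 13x⁴ + 54x³ + 13x² − 51x − 8.
Step 2: lead(24x⁷ + 37x⁶ − 8x⁵ + 13x⁴ + 54x³ + 13x² − 51x − 8) ÷ lead(D) = 24x⁷ ÷ −3x = −8x⁶. Subtract (−8x⁶)·D = 24x⁷ + 40x⁶. Remainder: −3x⁶ − 8x⁵ + 13x⁴ + 54x³ + 13x² − 51x − 8.
Step 3: lead(−3x⁶ − 8x⁵ + 13x⁴ + 54x³ + 13x² − 51x − 8) ÷ lead(D) = −3x⁶ ÷ −3x = x⁵. Subtract (x⁵)·D = −3x⁶ − 5x⁵. Remainder: −3x⁵ + 13x⁴ + 54x³ + 13x² − 51x − 8.
Step 4: lead(−3x⁵ + 13x⁴ + 54x³ + 13x² − 51x − 8) ÷ lead(D) = −3x⁵ ÷ −3x = x⁴. Subtract (x⁴)·D = −3x⁵ − 5x⁴. Remainder: 18x⁴ + 54x³ + 13x² − 51x − 8.
Step 5: lead(18x⁴ + 54x³ + 13x² − 51x − 8) ÷ lead(D) = 18x⁴ ÷ −3x = −6x³. Subtract (−6x³)·D = 18x⁴ + 30x³. Remainder: 24x³ + 13x² − 51x − 8.
Step 6: lead(24x³ + 13x² − 51x − 8) ÷ lead(D) = 24x³ ÷ −3x = −8x². Subtract (−8x²)·D = 24x³ + 40x². Remainder: −27x² − 51x − 8.
Step 7: lead(−27x² − 51x − 8) ÷ lead(D) = −27x² ÷ −3x = 9x. Subtract (9x)·D = −27x² − 45x. Remainder: −6x − 8.
Step 8: lead(−6x − 8) ÷ lead(D) = −6x ÷ −3x = 2. Subtract (2)·D = −6x − 10. Remainder: 2.

R = [2], so D(x) is not a factor of P(x). no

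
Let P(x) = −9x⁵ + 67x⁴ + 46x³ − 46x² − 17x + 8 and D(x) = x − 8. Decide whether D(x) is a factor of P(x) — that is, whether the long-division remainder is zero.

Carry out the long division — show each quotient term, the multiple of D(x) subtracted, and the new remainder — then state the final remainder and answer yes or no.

Step 1: lead(−9x⁵ + 67x⁴ + 46x³ − 46x² − 17x + 8) ÷ lead(D) = −9x⁵ ÷ x = −9x⁴. Subtract (−9x⁴)·D = −9x⁵ + 72x⁴. Remainder: −5x⁴ + 46x³ − 46x² − 17x + 8.
Step 2: lead(−5x⁴ + 46x³ − 46x² − 17x + 8) ÷ lead(D) = −5x⁴ ÷ x = −5x³. Subtract (−5x³)·D = −5x⁴ + 40x³. Remainder: 6x³ − 46x² − 17x + 8.
Step 3: lead(6x³ − 46x² − 17x + 8) ÷ lead(D) = 6x³ ÷ x = 6x². Subtract (6x²)·D = 6x³ − 48x². Remainder: 2x² − 17x + 8.
Step 4: lead(2x² − 17x + 8) ÷ lead(D) = 2x² ÷ x = 2x. Subtract (2x)·D = 2x² − 16x. Remainder: −x + 8.
Step 5: lead(−x + 8) ÷ lead(D) = −x ÷ x = −1. Subtract (−1)·D = −x + 8. Remainder: 0.

R(x) = 0, so D(x) is a factor of P(x). yes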